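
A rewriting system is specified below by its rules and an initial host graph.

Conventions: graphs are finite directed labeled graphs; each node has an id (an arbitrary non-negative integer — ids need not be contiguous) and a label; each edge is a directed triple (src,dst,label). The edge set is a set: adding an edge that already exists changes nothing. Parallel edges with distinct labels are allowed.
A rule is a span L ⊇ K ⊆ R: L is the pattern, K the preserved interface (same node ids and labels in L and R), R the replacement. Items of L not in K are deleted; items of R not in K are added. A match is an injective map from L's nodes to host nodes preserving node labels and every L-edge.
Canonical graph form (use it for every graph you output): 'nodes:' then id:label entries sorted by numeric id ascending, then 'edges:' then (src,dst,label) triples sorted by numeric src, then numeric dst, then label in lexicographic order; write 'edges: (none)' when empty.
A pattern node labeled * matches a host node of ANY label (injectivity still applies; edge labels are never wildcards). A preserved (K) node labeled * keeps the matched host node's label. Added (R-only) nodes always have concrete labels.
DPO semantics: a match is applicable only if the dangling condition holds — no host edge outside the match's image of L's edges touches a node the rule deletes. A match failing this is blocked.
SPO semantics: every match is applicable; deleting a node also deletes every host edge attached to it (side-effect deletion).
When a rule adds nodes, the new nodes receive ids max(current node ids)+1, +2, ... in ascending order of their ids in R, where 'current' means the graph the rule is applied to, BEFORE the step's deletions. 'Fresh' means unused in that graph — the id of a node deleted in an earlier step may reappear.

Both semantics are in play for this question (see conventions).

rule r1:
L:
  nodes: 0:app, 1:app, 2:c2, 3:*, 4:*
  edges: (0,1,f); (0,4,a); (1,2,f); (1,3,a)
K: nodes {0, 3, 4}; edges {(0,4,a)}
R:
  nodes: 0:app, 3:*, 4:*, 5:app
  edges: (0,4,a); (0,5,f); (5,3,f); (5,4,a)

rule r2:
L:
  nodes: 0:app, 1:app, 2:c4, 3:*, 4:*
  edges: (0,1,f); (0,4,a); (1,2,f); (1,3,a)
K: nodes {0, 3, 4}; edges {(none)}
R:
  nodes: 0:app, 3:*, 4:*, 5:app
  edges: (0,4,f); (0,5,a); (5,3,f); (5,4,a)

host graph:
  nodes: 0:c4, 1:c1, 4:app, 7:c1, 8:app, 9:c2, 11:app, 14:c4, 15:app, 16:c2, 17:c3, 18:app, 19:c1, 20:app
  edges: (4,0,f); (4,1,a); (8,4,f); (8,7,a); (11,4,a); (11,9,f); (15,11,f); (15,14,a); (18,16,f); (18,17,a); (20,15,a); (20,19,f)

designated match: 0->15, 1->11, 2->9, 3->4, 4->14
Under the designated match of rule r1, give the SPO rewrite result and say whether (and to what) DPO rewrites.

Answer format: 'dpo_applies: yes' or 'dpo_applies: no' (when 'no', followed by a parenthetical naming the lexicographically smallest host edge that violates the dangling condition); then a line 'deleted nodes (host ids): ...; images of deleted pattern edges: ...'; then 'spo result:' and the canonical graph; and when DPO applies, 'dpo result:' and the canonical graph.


dpo_applies: yes
deleted nodes (host ids): 9, 11; images of deleted pattern edges: (11,4,a); (11,9,f); (15,11,f)
spo result:
nodes: 0:c4, 1:c1, 4:app, 7:c1, 8:app, 14:c4, 15:app, 16:c2, 17:c3, 18:app, 19:c1, 20:app, 21:app
edges: (4,0,f); (4,1,a); (8,4,f); (8,7,a); (15,14,a); (15,21,f); (18,16,f); (18,17,a); (20,15,a); (20,19,f); (21,4,f); (21,14,a)
dpo result:
nodes: 0:c4, 1:c1, 4:app, 7:c1, 8:app, 14:c4, 15:app, 16:c2, 17:c3, 18:app, 19:c1, 20:app, 21:app
edges: (4,0,f); (4,1,a); (8,4,f); (8,7,a); (15,14,a); (15,21,f); (18,16,f); (18,17,a); (20,15,a); (20,19,f); (21,4,f); (21,14,a)


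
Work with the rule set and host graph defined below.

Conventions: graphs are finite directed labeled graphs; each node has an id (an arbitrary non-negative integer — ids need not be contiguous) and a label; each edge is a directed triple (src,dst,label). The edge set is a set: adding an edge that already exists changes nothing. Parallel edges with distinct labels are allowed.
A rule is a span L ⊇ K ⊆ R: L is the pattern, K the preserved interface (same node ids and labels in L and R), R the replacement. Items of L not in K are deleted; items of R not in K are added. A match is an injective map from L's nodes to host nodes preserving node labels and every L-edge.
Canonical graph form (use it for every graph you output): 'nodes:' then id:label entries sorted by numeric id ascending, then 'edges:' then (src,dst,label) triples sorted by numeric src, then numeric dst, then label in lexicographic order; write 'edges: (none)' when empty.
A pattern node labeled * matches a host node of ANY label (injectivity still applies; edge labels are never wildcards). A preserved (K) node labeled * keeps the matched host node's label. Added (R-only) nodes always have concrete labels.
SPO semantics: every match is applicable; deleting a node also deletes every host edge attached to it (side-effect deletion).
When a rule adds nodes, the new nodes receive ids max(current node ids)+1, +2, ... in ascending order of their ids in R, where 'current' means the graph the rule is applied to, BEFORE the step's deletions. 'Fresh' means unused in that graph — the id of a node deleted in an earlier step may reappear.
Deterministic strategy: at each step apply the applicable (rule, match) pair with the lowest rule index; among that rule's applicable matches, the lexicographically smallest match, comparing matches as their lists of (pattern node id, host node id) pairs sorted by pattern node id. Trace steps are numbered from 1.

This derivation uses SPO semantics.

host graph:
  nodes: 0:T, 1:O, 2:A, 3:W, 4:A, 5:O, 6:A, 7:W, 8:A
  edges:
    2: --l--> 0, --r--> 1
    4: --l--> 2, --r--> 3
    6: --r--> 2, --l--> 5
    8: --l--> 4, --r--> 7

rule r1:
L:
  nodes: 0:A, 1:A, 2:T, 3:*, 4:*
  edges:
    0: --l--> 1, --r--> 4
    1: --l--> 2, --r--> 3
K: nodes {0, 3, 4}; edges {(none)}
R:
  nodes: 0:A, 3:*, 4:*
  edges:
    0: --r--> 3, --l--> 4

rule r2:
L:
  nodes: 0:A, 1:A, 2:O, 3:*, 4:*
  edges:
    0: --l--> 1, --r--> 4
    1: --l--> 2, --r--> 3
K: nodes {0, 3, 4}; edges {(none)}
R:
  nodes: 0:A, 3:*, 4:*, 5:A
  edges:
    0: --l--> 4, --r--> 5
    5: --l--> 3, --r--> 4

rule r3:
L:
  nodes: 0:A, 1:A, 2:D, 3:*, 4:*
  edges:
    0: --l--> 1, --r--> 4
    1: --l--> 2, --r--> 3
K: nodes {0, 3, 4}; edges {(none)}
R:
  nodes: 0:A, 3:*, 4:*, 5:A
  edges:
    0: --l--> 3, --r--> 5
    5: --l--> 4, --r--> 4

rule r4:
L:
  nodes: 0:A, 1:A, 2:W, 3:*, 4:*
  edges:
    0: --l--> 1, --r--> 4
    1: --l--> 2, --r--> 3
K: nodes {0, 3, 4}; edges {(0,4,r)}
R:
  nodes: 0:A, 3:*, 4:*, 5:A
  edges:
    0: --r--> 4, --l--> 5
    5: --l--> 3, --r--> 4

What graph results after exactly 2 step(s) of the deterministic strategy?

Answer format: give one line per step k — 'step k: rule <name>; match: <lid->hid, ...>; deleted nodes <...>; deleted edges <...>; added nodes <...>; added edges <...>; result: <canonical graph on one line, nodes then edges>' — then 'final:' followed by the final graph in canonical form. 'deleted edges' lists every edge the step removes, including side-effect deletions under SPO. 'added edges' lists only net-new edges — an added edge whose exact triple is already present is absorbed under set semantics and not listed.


step 1: rule r1; match: 0->4, 1->2, 2->0, 3->1, 4->3; deleted nodes 0, 2; deleted edges (2,0,l); (2,1,r); (4,2,l); (4,3,r); (6,2,r); added nodes (none); added edges (4,1,r); (4,3,l); result: nodes: 1:O, 3:W, 4:A, 5:O, 6:A, 7:W, 8:A edges: (4,1,r); (4,3,l); (6,5,l); (8,4,l); (8,7,r)
step 2: rule r4; match: 0->8, 1->4, 2->3, 3->1, 4->7; deleted nodes 3, 4; deleted edges (4,1,r); (4,3,l); (8,4,l); added nodes 9; added edges (8,9,l); (9,1,l); (9,7,r); result: nodes: 1:O, 5:O, 6:A, 7:W, 8:A, 9:A edges: (6,5,l); (8,7,r); (8,9,l); (9,1,l); (9,7,r)
final:
nodes: 1:O, 5:O, 6:A, 7:W, 8:A, 9:A
edges: (6,5,l); (8,7,r); (8,9,l); (9,1,l); (9,7,r)


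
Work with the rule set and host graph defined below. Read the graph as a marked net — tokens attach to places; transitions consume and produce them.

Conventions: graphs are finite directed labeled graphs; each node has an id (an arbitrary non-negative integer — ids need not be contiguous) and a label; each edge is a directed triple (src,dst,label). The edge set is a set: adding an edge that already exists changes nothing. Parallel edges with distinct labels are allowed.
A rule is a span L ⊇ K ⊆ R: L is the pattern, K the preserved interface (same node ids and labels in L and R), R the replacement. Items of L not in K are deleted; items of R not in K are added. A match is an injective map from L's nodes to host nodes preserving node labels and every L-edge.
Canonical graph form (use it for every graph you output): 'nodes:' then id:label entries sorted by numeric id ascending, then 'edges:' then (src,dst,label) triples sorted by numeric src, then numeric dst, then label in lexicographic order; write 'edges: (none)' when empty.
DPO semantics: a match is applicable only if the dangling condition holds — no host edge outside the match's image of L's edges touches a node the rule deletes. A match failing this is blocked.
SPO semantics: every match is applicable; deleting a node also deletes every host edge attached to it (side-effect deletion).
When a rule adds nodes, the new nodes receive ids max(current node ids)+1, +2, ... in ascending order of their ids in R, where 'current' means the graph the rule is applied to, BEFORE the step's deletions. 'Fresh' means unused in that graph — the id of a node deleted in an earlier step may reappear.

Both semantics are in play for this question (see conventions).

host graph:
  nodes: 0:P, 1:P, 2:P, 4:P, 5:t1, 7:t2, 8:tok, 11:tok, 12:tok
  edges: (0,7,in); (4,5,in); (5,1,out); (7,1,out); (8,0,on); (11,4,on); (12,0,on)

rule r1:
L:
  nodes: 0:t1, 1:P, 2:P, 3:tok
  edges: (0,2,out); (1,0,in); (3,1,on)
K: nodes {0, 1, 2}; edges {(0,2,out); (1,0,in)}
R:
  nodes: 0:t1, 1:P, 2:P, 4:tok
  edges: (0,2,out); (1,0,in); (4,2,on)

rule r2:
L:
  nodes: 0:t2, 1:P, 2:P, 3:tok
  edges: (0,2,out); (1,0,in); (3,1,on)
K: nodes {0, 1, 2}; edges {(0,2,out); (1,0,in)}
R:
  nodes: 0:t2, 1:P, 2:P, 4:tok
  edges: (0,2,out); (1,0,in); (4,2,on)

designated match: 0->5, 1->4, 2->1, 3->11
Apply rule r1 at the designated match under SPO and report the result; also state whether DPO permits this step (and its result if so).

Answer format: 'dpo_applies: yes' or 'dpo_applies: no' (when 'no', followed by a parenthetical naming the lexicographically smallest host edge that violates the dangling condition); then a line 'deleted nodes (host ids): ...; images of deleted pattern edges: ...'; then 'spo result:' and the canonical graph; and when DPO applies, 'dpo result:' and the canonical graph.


dpo_applies: yes
deleted nodes (host ids): 11; images of deleted pattern edges: (11,4,on)
spo result:
nodes: 0:P, 1:P, 2:P, 4:P, 5:t1, 7:t2, 8:tok, 12:tok, 13:tok
edges: (0,7,in); (4,5,in); (5,1,out); (7,1,out); (8,0,on); (12,0,on); (13,1,on)
dpo result:
nodes: 0:P, 1:P, 2:P, 4:P, 5:t1, 7:t2, 8:tok, 12:tok, 13:tok
edges: (0,7,in); (4,5,in); (5,1,out); (7,1,out); (8,0,on); (12,0,on); (13,1,on)


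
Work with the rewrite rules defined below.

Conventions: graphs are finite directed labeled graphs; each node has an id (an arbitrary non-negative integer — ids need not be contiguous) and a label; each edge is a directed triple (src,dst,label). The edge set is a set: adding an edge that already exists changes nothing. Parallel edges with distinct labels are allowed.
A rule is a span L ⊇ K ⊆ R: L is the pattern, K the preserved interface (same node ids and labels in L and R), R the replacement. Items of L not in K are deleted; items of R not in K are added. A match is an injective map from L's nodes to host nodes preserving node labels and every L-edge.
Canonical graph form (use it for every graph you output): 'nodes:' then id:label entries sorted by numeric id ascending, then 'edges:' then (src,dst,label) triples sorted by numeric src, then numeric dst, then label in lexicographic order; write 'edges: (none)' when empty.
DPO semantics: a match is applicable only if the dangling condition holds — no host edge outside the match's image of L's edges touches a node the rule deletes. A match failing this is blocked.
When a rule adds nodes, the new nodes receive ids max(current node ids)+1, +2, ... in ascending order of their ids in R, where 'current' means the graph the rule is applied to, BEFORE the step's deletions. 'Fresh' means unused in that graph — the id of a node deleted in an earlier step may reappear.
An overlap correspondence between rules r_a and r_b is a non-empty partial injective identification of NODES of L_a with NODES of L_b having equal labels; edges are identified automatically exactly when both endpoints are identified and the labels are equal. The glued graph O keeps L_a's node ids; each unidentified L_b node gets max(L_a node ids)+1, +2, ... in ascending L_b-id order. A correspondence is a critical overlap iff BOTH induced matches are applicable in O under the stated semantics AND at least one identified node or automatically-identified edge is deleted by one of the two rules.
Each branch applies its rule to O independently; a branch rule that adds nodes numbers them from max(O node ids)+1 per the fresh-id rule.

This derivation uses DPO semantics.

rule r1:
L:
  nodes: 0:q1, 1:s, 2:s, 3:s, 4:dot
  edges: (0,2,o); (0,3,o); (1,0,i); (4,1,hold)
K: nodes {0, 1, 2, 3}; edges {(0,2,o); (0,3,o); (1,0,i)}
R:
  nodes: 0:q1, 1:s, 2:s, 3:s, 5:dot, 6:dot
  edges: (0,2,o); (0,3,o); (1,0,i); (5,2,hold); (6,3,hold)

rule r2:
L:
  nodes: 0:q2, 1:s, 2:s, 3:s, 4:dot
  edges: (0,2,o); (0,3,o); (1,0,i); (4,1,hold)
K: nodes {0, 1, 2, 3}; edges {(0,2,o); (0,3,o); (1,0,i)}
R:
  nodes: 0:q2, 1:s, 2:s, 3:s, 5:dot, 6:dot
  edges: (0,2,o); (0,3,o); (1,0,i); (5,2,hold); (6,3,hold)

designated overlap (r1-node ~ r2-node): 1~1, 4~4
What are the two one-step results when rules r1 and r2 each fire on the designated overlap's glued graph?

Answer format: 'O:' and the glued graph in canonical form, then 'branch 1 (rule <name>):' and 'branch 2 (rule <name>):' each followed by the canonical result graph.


O:
nodes: 0:q1, 1:s, 2:s, 3:s, 4:dot, 5:q2, 6:s, 7:s
edges: (0,2,o); (0,3,o); (1,0,i); (1,5,i); (4,1,hold); (5,6,o); (5,7,o)
branch 1 (rule r1):
nodes: 0:q1, 1:s, 2:s, 3:s, 5:q2, 6:s, 7:s, 8:dot, 9:dot
edges: (0,2,o); (0,3,o); (1,0,i); (1,5,i); (5,6,o); (5,7,o); (8,2,hold); (9,3,hold)
branch 2 (rule r2):
nodes: 0:q1, 1:s, 2:s, 3:s, 5:q2, 6:s, 7:s, 8:dot, 9:dot
edges: (0,2,o); (0,3,o); (1,0,i); (1,5,i); (5,6,o); (5,7,o); (8,6,hold); (9,7,hold)


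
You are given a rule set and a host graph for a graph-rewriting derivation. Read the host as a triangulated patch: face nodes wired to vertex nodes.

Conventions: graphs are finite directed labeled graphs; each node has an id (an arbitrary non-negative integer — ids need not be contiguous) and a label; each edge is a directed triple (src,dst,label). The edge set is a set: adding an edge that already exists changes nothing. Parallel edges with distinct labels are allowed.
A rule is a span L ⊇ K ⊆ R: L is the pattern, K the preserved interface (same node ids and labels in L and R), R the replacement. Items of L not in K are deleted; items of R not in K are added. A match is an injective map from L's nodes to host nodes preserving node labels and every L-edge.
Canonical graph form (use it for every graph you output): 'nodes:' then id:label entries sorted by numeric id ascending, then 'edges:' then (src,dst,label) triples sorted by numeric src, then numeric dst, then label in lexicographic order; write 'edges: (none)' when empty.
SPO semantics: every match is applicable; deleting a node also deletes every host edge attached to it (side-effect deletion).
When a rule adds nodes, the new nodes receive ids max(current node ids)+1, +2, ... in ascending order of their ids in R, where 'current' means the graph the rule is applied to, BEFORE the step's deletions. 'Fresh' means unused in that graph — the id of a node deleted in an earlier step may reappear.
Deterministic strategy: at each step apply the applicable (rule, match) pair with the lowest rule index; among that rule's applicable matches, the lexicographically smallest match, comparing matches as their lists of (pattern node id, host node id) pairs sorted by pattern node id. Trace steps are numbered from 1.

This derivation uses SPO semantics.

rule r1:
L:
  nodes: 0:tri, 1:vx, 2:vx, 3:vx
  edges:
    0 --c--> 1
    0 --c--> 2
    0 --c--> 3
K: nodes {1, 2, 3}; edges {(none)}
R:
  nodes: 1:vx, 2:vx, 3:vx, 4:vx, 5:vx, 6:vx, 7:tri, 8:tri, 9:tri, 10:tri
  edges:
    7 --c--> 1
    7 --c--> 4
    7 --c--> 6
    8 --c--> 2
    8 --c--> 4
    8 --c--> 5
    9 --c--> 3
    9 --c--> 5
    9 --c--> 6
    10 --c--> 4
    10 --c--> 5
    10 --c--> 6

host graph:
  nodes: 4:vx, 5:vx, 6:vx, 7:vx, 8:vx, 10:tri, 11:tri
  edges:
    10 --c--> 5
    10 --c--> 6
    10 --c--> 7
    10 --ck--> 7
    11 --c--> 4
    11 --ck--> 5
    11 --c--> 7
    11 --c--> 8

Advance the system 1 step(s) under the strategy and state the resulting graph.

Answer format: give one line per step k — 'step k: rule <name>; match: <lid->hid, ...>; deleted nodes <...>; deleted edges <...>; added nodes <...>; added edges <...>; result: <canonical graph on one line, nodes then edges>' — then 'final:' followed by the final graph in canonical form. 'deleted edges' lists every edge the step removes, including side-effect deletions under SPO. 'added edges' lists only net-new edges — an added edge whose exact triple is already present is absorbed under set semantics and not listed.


step 1: rule r1; match: 0->10, 1->5, 2->6, 3->7; deleted nodes 10; deleted edges (10,5,c); (10,6,c); (10,7,c); (10,7,ck); added nodes 12, 13, 14, 15, 16, 17, 18; added edges (15,5,c); (15,12,c); (15,14,c); (16,6,c); (16,12,c); (16,13,c); (17,7,c); (17,13,c); (17,14,c); (18,12,c); (18,13,c); (18,14,c); result: nodes: 4:vx, 5:vx, 6:vx, 7:vx, 8:vx, 11:tri, 12:vx, 13:vx, 14:vx, 15:tri, 16:tri, 17:tri, 18:tri edges: (11,4,c); (11,5,ck); (11,7,c); (11,8,c); (15,5,c); (15,12,c); (15,14,c); (16,6,c); (16,12,c); (16,13,c); (17,7,c); (17,13,c); (17,14,c); (18,12,c); (18,13,c); (18,14,c)
final:
nodes: 4:vx, 5:vx, 6:vx, 7:vx, 8:vx, 11:tri, 12:vx, 13:vx, 14:vx, 15:tri, 16:tri, 17:tri, 18:tri
edges: (11,4,c); (11,5,ck); (11,7,c); (11,8,c); (15,5,c); (15,12,c); (15,14,c); (16,6,c); (16,12,c); (16,13,c); (17,7,c); (17,13,c); (17,14,c); (18,12,c); (18,13,c); (18,14,c)


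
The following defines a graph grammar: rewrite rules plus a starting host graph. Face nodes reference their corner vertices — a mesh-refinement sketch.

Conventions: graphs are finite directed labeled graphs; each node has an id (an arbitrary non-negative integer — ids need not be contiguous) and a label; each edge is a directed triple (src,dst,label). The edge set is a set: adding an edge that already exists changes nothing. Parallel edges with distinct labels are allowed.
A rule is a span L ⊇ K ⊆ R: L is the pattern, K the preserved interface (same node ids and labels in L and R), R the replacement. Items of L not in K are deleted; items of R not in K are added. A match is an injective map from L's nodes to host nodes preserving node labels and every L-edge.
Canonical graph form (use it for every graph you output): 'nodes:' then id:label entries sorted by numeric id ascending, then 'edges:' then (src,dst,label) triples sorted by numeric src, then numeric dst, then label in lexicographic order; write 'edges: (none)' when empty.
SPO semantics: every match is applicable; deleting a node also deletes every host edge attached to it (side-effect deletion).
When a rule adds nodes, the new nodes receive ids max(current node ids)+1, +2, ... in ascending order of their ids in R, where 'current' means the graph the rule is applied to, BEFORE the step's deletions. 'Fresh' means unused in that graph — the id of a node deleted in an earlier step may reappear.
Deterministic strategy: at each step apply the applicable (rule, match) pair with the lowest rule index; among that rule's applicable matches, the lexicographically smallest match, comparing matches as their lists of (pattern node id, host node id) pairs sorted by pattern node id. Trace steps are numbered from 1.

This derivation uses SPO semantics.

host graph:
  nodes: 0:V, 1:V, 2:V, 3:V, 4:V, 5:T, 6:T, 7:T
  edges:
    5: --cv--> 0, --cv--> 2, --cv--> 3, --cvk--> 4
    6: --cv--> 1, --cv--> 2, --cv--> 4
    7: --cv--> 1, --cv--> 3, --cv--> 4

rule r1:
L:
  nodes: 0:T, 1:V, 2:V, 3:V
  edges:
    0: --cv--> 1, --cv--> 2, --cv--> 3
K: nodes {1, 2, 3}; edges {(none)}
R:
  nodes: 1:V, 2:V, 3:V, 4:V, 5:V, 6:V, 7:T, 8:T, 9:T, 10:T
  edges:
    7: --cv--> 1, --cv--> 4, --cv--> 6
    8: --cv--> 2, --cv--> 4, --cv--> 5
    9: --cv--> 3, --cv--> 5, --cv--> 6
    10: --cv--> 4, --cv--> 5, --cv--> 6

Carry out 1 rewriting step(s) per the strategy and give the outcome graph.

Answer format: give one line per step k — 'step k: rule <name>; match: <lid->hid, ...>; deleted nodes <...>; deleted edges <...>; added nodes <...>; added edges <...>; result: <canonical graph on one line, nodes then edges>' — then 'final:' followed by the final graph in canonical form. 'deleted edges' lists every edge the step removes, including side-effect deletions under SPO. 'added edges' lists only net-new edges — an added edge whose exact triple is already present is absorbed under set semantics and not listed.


step 1: rule r1; match: 0->5, 1->0, 2->2, 3->3; deleted nodes 5; deleted edges (5,0,cv); (5,2,cv); (5,3,cv); (5,4,cvk); added nodes 8, 9, 10, 11, 12, 13, 14; added edges (11,0,cv); (11,8,cv); (11,10,cv); (12,2,cv); (12,8,cv); (12,9,cv); (13,3,cv); (13,9,cv); (13,10,cv); (14,8,cv); (14,9,cv); (14,10,cv); result: nodes: 0:V, 1:V, 2:V, 3:V, 4:V, 6:T, 7:T, 8:V, 9:V, 10:V, 11:T, 12:T, 13:T, 14:T edges: (6,1,cv); (6,2,cv); (6,4,cv); (7,1,cv); (7,3,cv); (7,4,cv); (11,0,cv); (11,8,cv); (11,10,cv); (12,2,cv); (12,8,cv); (12,9,cv); (13,3,cv); (13,9,cv); (13,10,cv); (14,8,cv); (14,9,cv); (14,10,cv)
final:
nodes: 0:V, 1:V, 2:V, 3:V, 4:V, 6:T, 7:T, 8:V, 9:V, 10:V, 11:T, 12:T, 13:T, 14:T
edges: (6,1,cv); (6,2,cv); (6,4,cv); (7,1,cv); (7,3,cv); (7,4,cv); (11,0,cv); (11,8,cv); (11,10,cv); (12,2,cv); (12,8,cv); (12,9,cv); (13,3,cv); (13,9,cv); (13,10,cv); (14,8,cv); (14,9,cv); (14,10,cv)


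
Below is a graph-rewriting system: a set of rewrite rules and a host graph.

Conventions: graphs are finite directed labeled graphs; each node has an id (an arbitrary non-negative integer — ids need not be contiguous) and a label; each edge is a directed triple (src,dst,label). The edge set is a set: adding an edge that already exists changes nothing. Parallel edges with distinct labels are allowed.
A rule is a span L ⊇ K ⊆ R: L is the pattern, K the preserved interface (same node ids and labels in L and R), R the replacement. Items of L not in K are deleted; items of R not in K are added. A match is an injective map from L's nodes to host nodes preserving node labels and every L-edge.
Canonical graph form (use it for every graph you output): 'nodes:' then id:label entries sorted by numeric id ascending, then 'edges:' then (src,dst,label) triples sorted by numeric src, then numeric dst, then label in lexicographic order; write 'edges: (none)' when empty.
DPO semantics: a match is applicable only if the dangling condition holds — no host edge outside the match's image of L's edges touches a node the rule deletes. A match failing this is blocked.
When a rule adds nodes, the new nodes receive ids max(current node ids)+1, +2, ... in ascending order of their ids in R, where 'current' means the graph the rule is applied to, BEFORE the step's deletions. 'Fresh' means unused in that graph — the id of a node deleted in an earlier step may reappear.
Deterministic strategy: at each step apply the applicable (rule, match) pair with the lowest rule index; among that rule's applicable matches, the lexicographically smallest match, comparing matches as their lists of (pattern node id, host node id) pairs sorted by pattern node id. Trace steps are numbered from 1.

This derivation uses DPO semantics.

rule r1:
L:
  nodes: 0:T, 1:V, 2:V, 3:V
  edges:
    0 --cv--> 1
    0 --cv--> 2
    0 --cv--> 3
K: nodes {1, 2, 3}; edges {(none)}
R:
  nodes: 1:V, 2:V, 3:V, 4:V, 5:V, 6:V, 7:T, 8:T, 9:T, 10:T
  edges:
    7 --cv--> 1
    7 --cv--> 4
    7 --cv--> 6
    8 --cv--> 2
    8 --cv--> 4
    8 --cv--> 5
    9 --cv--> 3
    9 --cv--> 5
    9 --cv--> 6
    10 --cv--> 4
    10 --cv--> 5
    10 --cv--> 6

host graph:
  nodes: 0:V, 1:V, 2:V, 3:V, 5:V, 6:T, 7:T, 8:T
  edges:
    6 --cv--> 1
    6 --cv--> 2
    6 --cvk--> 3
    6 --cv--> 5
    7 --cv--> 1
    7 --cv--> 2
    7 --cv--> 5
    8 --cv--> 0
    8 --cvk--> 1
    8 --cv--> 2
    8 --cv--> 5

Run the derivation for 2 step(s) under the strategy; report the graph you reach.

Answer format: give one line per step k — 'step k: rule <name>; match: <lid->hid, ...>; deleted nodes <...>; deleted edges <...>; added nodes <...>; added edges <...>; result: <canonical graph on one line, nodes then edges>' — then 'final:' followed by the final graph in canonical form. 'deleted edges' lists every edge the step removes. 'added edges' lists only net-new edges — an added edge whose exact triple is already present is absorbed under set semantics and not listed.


step 1: rule r1; match: 0->7, 1->1, 2->2, 3->5; deleted nodes 7; deleted edges (7,1,cv); (7,2,cv); (7,5,cv); added nodes 9, 10, 11, 12, 13, 14, 15; added edges (12,1,cv); (12,9,cv); (12,11,cv); (13,2,cv); (13,9,cv); (13,10,cv); (14,5,cv); (14,10,cv); (14,11,cv); (15,9,cv); (15,10,cv); (15,11,cv); result: nodes: 0:V, 1:V, 2:V, 3:V, 5:V, 6:T, 8:T, 9:V, 10:V, 11:V, 12:T, 13:T, 14:T, 15:T edges: (6,1,cv); (6,2,cv); (6,3,cvk); (6,5,cv); (8,0,cv); (8,1,cvk); (8,2,cv); (8,5,cv); (12,1,cv); (12,9,cv); (12,11,cv); (13,2,cv); (13,9,cv); (13,10,cv); (14,5,cv); (14,10,cv); (14,11,cv); (15,9,cv); (15,10,cv); (15,11,cv)
step 2: rule r1; match: 0->12, 1->1, 2->9, 3->11; deleted nodes 12; deleted edges (12,1,cv); (12,9,cv); (12,11,cv); added nodes 16, 17, 18, 19, 20, 21, 22; added edges (19,1,cv); (19,16,cv); (19,18,cv); (20,9,cv); (20,16,cv); (20,17,cv); (21,11,cv); (21,17,cv); (21,18,cv); (22,16,cv); (22,17,cv); (22,18,cv); result: nodes: 0:V, 1:V, 2:V, 3:V, 5:V, 6:T, 8:T, 9:V, 10:V, 11:V, 13:T, 14:T, 15:T, 16:V, 17:V, 18:V, 19:T, 20:T, 21:T, 22:T edges: (6,1,cv); (6,2,cv); (6,3,cvk); (6,5,cv); (8,0,cv); (8,1,cvk); (8,2,cv); (8,5,cv); (13,2,cv); (13,9,cv); (13,10,cv); (14,5,cv); (14,10,cv); (14,11,cv); (15,9,cv); (15,10,cv); (15,11,cv); (19,1,cv); (19,16,cv); (19,18,cv); (20,9,cv); (20,16,cv); (20,17,cv); (21,11,cv); (21,17,cv); (21,18,cv); (22,16,cv); (22,17,cv); (22,18,cv)
final:
nodes: 0:V, 1:V, 2:V, 3:V, 5:V, 6:T, 8:T, 9:V, 10:V, 11:V, 13:T, 14:T, 15:T, 16:V, 17:V, 18:V, 19:T, 20:T, 21:T, 22:T
edges: (6,1,cv); (6,2,cv); (6,3,cvk); (6,5,cv); (8,0,cv); (8,1,cvk); (8,2,cv); (8,5,cv); (13,2,cv); (13,9,cv); (13,10,cv); (14,5,cv); (14,10,cv); (14,11,cv); (15,9,cv); (15,10,cv); (15,11,cv); (19,1,cv); (19,16,cv); (19,18,cv); (20,9,cv); (20,16,cv); (20,17,cv); (21,11,cv); (21,17,cv); (21,18,cv); (22,16,cv); (22,17,cv); (22,18,cv)


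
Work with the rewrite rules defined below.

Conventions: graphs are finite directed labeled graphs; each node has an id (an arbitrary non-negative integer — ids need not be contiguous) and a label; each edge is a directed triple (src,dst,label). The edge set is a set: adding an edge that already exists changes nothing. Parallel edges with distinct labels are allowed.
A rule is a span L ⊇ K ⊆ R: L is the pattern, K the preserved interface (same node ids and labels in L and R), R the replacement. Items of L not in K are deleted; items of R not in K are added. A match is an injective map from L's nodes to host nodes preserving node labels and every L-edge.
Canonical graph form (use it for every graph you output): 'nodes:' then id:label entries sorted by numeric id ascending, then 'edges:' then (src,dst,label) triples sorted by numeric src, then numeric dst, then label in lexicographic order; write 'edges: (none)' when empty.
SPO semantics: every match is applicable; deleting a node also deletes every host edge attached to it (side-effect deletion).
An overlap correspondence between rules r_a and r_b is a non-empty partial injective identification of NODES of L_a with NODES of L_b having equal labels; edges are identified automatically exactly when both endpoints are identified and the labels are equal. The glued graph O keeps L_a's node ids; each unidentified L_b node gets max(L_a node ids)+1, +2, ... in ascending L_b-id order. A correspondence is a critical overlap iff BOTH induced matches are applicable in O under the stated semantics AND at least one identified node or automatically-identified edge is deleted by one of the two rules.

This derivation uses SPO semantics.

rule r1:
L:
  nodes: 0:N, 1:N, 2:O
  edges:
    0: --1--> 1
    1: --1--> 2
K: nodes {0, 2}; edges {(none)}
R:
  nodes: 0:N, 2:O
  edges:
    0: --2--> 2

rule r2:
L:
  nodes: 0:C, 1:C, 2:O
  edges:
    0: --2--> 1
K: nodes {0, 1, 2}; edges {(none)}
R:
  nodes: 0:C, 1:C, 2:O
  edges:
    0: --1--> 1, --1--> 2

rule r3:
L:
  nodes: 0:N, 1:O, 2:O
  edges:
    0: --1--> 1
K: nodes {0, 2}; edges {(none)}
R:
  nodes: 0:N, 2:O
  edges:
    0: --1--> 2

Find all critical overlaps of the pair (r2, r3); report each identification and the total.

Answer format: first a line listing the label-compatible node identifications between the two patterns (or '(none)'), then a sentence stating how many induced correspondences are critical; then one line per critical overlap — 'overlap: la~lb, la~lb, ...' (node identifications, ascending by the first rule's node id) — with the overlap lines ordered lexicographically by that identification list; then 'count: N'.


label-compatible node identifications between L(r2) and L(r3): 2~1, 2~2
1 of the induced correspondences is a critical overlap of r2 and r3.
overlap: 2~1
count: 1


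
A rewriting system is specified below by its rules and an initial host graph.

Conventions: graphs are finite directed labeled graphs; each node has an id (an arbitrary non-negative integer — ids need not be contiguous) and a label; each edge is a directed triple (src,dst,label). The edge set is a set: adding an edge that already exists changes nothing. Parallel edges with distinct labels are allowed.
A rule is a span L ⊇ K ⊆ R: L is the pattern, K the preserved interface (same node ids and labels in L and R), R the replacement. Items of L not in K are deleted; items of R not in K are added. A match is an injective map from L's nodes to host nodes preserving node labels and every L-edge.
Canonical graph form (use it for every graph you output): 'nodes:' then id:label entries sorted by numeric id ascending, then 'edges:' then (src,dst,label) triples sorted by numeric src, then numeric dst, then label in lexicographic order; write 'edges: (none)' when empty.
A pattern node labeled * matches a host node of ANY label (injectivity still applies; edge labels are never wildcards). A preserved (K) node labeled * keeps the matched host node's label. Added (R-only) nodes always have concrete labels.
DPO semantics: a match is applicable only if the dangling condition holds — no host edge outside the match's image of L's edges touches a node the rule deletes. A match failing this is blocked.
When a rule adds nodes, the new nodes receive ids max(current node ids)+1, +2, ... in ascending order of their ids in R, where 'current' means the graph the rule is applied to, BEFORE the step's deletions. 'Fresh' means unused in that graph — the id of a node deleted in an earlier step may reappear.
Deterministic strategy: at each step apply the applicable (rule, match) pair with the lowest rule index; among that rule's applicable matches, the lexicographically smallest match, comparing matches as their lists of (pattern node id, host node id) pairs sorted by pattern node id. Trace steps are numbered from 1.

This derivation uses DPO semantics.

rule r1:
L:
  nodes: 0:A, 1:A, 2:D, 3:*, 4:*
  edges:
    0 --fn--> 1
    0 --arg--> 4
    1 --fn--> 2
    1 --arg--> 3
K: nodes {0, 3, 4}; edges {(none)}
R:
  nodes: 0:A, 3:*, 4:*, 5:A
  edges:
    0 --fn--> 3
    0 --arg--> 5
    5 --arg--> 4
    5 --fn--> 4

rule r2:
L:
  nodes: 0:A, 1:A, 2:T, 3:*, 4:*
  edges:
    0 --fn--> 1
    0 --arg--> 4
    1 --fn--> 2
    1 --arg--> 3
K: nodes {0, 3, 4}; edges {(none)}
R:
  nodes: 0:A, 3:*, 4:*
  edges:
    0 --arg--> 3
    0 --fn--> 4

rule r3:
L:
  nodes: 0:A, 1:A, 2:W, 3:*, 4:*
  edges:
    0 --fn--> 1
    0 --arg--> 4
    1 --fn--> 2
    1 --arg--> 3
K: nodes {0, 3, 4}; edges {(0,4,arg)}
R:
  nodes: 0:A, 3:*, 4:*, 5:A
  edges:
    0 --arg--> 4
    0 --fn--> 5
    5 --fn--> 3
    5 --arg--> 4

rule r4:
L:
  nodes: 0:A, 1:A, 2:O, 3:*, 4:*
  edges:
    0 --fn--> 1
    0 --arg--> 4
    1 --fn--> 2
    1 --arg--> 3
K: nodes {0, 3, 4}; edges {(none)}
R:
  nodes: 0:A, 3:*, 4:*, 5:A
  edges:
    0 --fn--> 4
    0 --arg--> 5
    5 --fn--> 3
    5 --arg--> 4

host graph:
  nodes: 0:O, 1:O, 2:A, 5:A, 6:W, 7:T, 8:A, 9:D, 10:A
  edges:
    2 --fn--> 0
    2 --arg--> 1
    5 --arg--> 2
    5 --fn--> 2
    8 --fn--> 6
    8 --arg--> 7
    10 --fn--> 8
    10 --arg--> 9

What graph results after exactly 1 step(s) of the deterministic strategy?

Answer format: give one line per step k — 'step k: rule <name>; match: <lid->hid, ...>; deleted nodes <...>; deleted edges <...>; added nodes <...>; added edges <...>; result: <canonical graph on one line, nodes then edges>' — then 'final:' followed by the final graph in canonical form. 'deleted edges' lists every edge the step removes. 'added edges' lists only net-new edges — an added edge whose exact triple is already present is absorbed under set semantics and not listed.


step 1: rule r3; match: 0->10, 1->8, 2->6, 3->7, 4->9; deleted nodes 6, 8; deleted edges (8,6,fn); (8,7,arg); (10,8,fn); added nodes 11; added edges (10,11,fn); (11,7,fn); (11,9,arg); result: nodes: 0:O, 1:O, 2:A, 5:A, 7:T, 9:D, 10:A, 11:A edges: (2,0,fn); (2,1,arg); (5,2,arg); (5,2,fn); (10,9,arg); (10,11,fn); (11,7,fn); (11,9,arg)
final:
nodes: 0:O, 1:O, 2:A, 5:A, 7:T, 9:D, 10:A, 11:A
edges: (2,0,fn); (2,1,arg); (5,2,arg); (5,2,fn); (10,9,arg); (10,11,fn); (11,7,fn); (11,9,arg)


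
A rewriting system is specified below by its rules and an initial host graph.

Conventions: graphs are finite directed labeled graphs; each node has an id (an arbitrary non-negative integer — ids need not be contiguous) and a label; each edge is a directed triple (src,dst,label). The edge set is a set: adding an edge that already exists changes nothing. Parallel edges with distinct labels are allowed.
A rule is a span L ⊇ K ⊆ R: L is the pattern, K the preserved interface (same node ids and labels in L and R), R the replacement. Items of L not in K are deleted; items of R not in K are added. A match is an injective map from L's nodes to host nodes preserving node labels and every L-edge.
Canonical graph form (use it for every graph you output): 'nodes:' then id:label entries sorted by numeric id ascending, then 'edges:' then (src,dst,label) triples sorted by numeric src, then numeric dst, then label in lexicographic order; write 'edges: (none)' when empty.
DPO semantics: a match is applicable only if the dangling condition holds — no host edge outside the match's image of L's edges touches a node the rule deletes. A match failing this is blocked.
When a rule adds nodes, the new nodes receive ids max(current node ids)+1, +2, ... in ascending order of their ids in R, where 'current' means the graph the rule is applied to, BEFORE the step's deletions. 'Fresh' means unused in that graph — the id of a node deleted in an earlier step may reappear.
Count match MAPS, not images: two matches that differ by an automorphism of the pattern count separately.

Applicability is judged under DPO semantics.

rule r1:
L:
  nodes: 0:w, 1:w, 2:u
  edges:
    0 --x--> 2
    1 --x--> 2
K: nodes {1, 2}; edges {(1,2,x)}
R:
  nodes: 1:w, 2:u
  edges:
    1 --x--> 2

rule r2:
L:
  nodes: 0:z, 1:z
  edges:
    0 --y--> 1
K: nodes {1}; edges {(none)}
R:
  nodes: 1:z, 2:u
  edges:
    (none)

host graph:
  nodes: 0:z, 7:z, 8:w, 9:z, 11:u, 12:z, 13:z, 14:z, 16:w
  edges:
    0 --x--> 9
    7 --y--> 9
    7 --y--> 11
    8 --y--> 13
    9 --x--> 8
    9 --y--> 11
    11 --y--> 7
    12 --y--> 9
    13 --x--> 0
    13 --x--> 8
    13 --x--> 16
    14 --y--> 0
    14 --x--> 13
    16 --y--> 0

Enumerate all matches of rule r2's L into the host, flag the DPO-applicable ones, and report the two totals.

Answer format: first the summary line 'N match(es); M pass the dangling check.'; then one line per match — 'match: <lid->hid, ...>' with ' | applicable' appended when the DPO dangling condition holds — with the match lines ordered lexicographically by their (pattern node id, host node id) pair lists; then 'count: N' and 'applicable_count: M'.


3 match(es); 1 pass the dangling check.
match: 0->7, 1->9
match: 0->12, 1->9 | applicable
match: 0->14, 1->0
count: 3
applicable_count: 1


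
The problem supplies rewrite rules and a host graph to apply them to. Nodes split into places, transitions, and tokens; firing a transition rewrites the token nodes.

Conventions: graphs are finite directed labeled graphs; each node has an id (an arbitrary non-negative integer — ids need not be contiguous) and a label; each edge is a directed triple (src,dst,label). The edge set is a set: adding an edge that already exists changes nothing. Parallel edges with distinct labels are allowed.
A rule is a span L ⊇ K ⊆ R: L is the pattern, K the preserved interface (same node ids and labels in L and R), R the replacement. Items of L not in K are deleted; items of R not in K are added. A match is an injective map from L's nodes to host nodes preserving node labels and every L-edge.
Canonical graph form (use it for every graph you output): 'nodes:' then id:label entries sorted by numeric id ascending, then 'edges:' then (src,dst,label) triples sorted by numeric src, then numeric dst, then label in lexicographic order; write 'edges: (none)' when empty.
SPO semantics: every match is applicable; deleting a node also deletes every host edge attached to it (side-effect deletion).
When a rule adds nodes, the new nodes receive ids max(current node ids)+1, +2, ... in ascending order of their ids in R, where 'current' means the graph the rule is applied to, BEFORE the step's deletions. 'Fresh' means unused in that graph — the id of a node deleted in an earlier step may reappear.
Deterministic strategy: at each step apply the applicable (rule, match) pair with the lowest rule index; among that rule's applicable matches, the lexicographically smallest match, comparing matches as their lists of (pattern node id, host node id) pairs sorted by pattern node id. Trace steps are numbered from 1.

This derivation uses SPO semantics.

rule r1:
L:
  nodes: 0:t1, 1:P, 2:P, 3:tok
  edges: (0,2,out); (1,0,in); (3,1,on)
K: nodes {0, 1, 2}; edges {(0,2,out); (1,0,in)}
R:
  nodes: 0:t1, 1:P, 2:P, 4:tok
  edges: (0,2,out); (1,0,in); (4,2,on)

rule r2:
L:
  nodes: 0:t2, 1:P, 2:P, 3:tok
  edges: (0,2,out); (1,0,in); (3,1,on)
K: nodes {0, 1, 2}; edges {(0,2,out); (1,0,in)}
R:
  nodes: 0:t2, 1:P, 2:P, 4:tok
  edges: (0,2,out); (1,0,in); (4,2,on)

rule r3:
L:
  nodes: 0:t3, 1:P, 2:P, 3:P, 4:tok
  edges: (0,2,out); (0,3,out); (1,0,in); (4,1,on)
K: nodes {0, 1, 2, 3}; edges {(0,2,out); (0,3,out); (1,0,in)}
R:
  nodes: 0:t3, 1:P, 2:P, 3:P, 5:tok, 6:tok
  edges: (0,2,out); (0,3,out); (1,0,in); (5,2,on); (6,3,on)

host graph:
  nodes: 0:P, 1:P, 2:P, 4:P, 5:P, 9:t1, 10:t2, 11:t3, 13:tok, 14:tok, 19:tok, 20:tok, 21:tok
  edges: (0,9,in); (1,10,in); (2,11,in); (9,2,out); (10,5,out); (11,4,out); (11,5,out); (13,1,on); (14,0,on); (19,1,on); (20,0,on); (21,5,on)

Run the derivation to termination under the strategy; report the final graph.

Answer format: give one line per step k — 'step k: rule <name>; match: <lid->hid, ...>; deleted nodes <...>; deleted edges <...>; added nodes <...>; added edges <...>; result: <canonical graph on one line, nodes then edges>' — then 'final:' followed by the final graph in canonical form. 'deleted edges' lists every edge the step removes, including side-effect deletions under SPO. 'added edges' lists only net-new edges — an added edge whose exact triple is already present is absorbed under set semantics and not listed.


step 1: rule r1; match: 0->9, 1->0, 2->2, 3->14; deleted nodes 14; deleted edges (14,0,on); added nodes 22; added edges (22,2,on); result: nodes: 0:P, 1:P, 2:P, 4:P, 5:P, 9:t1, 10:t2, 11:t3, 13:tok, 19:tok, 20:tok, 21:tok, 22:tok edges: (0,9,in); (1,10,in); (2,11,in); (9,2,out); (10,5,out); (11,4,out); (11,5,out); (13,1,on); (19,1,on); (20,0,on); (21,5,on); (22,2,on)
step 2: rule r1; match: 0->9, 1->0, 2->2, 3->20; deleted nodes 20; deleted edges (20,0,on); added nodes 23; added edges (23,2,on); result: nodes: 0:P, 1:P, 2:P, 4:P, 5:P, 9:t1, 10:t2, 11:t3, 13:tok, 19:tok, 21:tok, 22:tok, 23:tok edges: (0,9,in); (1,10,in); (2,11,in); (9,2,out); (10,5,out); (11,4,out); (11,5,out); (13,1,on); (19,1,on); (21,5,on); (22,2,on); (23,2,on)
step 3: rule r2; match: 0->10, 1->1, 2->5, 3->13; deleted nodes 13; deleted edges (13,1,on); added nodes 24; added edges (24,5,on); result: nodes: 0:P, 1:P, 2:P, 4:P, 5:P, 9:t1, 10:t2, 11:t3, 19:tok, 21:tok, 22:tok, 23:tok, 24:tok edges: (0,9,in); (1,10,in); (2,11,in); (9,2,out); (10,5,out); (11,4,out); (11,5,out); (19,1,on); (21,5,on); (22,2,on); (23,2,on); (24,5,on)
step 4: rule r2; match: 0->10, 1->1, 2->5, 3->19; deleted nodes 19; deleted edges (19,1,on); added nodes 25; added edges (25,5,on); result: nodes: 0:P, 1:P, 2:P, 4:P, 5:P, 9:t1, 10:t2, 11:t3, 21:tok, 22:tok, 23:tok, 24:tok, 25:tok edges: (0,9,in); (1,10,in); (2,11,in); (9,2,out); (10,5,out); (11,4,out); (11,5,out); (21,5,on); (22,2,on); (23,2,on); (24,5,on); (25,5,on)
step 5: rule r3; match: 0->11, 1->2, 2->4, 3->5, 4->22; deleted nodes 22; deleted edges (22,2,on); added nodes 26, 27; added edges (26,4,on); (27,5,on); result: nodes: 0:P, 1:P, 2:P, 4:P, 5:P, 9:t1, 10:t2, 11:t3, 21:tok, 23:tok, 24:tok, 25:tok, 26:tok, 27:tok edges: (0,9,in); (1,10,in); (2,11,in); (9,2,out); (10,5,out); (11,4,out); (11,5,out); (21,5,on); (23,2,on); (24,5,on); (25,5,on); (26,4,on); (27,5,on)
step 6: rule r3; match: 0->11, 1->2, 2->4, 3->5, 4->23; deleted nodes 23; deleted edges (23,2,on); added nodes 28, 29; added edges (28,4,on); (29,5,on); result: nodes: 0:P, 1:P, 2:P, 4:P, 5:P, 9:t1, 10:t2, 11:t3, 21:tok, 24:tok, 25:tok, 26:tok, 27:tok, 28:tok, 29:tok edges: (0,9,in); (1,10,in); (2,11,in); (9,2,out); (10,5,out); (11,4,out); (11,5,out); (21,5,on); (24,5,on); (25,5,on); (26,4,on); (27,5,on); (28,4,on); (29,5,on)
final:
nodes: 0:P, 1:P, 2:P, 4:P, 5:P, 9:t1, 10:t2, 11:t3, 21:tok, 24:tok, 25:tok, 26:tok, 27:tok, 28:tok, 29:tok
edges: (0,9,in); (1,10,in); (2,11,in); (9,2,out); (10,5,out); (11,4,out); (11,5,out); (21,5,on); (24,5,on); (25,5,on); (26,4,on); (27,5,on); (28,4,on); (29,5,on)
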